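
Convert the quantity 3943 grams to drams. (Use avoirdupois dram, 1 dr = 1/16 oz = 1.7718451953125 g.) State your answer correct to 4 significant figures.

2225 dr

1 gram = 0.564383 dr.
So 3943 × 0.564383 ≈ 2225 dr.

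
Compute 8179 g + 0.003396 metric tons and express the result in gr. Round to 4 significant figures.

178600 gr

8179 g = 126221 gr and 0.003396 t = 52408.3 gr.
126221 + 52408.3 ≈ 178600 gr.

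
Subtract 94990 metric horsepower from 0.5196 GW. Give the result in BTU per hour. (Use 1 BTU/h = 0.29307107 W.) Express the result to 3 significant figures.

1.53e+9 BTU/h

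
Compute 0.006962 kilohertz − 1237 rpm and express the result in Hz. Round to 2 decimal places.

-13.65 hertz

0.006962 kHz = 6.96200 Hz and 1237 rpm = 20.6167 Hz.
6.96200 − 20.6167 ≈ -13.65 Hz.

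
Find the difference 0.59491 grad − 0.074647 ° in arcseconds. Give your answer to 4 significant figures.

1659 arcsec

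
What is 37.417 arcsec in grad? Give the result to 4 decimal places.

1 arcsecond = 0.000308642 grad.
37.417 × 0.000308642 ≈ 0.0115 grad.

0.0115 gradians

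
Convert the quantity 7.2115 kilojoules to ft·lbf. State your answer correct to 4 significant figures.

1 kilojoule = 737.562 ft·lbf.
Thus 7.2115 × 737.562 ≈ 5319 ft·lbf.

5319 ft·lbf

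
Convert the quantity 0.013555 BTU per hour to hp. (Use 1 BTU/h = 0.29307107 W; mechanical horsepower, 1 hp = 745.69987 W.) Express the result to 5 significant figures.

1 BTU/h = 0.000393015 horsepower.
0.013555 × 0.000393015 ≈ 5.3273e-6 hp.

5.3273e-6 hp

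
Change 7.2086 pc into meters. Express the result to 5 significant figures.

1 parsec = 3.08568e+16 m.
Thus 7.2086 × 3.08568e+16 ≈ 2.2243e+17 m.

2.2243e+17 meters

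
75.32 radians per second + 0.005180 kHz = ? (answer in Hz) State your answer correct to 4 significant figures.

17.17 Hz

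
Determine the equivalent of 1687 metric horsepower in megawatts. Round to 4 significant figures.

1.241 MW

1 metric horsepower = 0.000735499 megawatts.
Thus 1687 × 0.000735499 ≈ 1.241 MW.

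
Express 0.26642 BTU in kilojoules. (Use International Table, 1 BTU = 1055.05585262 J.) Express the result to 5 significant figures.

0.28109 kilojoules

1 BTU = 1.05506 kJ.
Thus 0.26642 × 1.05506 ≈ 0.28109 kJ.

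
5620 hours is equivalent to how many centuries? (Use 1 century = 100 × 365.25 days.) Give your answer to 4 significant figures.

0.006411 centuries

1 hour = 1.14077e-6 century.
Then 5620 × 1.14077e-6 ≈ 0.006411 century.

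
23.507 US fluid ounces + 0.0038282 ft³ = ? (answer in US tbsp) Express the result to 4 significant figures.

54.35 US tbsp

23.507 US fl oz = 47.0140 US tbsp and 0.0038282 ft³ = 7.33105 US tbsp.
47.0140 + 7.33105 ≈ 54.35 US tbsp.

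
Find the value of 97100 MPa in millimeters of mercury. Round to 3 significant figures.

7.28e+8 millimeters of mercury

1 megapascal = 7500.62 millimeters of mercury.
Thus 97100 × 7500.62 ≈ 7.28e+8 mmHg.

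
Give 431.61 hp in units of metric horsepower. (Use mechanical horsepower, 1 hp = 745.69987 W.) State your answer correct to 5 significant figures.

437.60 metric horsepower

1 horsepower = 1.01387 PS.
Then 431.61 × 1.01387 ≈ 437.60 PS.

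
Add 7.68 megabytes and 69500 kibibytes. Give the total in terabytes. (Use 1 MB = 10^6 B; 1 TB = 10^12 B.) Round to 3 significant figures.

7.68 MB = 7.68000e-6 TB and 69500 KiB = 7.11680e-5 TB.
7.68000e-6 + 7.11680e-5 ≈ 7.88e-5 TB.

7.88e-5 TB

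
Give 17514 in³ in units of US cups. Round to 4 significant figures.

1213 US cup

1 cubic inch = 0.0692641 US cups.
So 17514 × 0.0692641 ≈ 1213 US cup.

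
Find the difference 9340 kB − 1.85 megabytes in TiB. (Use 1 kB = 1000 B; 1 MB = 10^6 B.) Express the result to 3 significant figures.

9340 kB = 8.49468 × 10^-6 TiB and 1.85 MB = 1.68257 × 10^-6 TiB.
8.49468 × 10^-6 − 1.68257 × 10^-6 ≈ 6.81 × 10^-6 TiB.

6.81 × 10^-6 tebibytes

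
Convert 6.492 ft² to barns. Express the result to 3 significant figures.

6.03e+27 barn

1 square foot = 9.29030e+26 barns.
Then 6.492 × 9.29030e+26 ≈ 6.03e+27 barn.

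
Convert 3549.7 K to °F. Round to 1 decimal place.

K = (°F + 459.67) × 5/9.
Applying the formula gives 5929.8 °F.

5929.8 degrees Fahrenheit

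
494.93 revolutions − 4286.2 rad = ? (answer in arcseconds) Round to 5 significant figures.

-2.4266e+8 arcsec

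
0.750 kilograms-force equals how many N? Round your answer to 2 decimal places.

7.35 N

1 kilogram-force = 9.80665 newtons.
Thus 0.750 × 9.80665 ≈ 7.35 N.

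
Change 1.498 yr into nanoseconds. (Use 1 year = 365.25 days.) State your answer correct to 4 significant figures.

4.727 × 10^16 nanoseconds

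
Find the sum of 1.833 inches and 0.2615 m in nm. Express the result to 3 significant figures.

3.08 × 10^8 nm

1.833 in = 4.65582 × 10^7 nm and 0.2615 m = 2.61500 × 10^8 nm.
4.65582 × 10^7 + 2.61500 × 10^8 ≈ 3.08 × 10^8 nm.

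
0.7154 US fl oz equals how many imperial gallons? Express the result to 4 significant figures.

1 US fluid ounce = 0.00650527 imp gal.
Then 0.7154 × 0.00650527 ≈ 0.004654 imp gal.

0.004654 imperial gallons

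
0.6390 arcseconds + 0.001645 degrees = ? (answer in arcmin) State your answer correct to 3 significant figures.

0.6390 arcsec = 0.0106500 arcmin and 0.001645 ° = 0.0987000 arcmin.
0.0106500 + 0.0987000 ≈ 0.109 arcmin.

0.109 arcminutes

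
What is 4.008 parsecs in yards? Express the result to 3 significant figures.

1 pc = 3.37454e+16 yd.
So 4.008 × 3.37454e+16 ≈ 1.35e+17 yd.

1.35e+17 yd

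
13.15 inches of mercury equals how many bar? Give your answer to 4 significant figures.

1 inch of mercury = 0.0338639 bar.
So 13.15 × 0.0338639 ≈ 0.4453 bar.

0.4453 bar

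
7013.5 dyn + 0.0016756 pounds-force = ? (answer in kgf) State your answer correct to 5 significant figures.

0.0079118 kgf

7013.5 dyn = 0.00715178 kgf and 0.0016756 lbf = 0.000760039 kgf.
0.00715178 + 0.000760039 ≈ 0.0079118 kgf.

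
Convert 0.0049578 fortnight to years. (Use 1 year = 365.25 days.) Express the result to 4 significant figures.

1 fortnight = 0.0383299 years.
Thus 0.0049578 × 0.0383299 ≈ 0.0001900 yr.

0.0001900 yr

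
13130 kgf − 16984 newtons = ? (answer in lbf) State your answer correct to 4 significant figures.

25130 lbf

13130 kgf = 28946.7 lbf and 16984 N = 3818.16 lbf.
28946.7 − 3818.16 ≈ 25130 lbf.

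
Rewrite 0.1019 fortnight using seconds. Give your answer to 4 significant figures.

1 fortnight = 1.20960e+6 s.
0.1019 × 1.20960e+6 ≈ 123300 s.

123300 s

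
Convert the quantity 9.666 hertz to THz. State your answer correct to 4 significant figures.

1 hertz = 1.00000 × 10^-12 THz.
Then 9.666 × 1.00000 × 10^-12 ≈ 9.666 × 10^-12 THz.

9.666 × 10^-12 THz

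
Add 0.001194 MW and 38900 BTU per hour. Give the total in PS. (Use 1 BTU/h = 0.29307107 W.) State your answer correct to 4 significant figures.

17.12 PS

0.001194 MW = 1.62339 PS and 38900 BTU/h = 15.5003 PS.
1.62339 + 15.5003 ≈ 17.12 PS.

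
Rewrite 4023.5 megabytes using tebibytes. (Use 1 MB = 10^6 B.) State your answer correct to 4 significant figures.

0.003659 tebibytes

1 megabyte = 9.09495e-7 TiB.
4023.5 × 9.09495e-7 ≈ 0.003659 TiB.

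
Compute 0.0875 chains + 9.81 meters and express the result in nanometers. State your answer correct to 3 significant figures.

0.0875 chain = 1.76022 × 10^9 nm and 9.81 m = 9.81000 × 10^9 nm.
1.76022 × 10^9 + 9.81000 × 10^9 ≈ 1.16 × 10^10 nm.

1.16 × 10^10 nm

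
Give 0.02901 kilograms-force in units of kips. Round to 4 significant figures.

1 kgf = 0.00220462 kip.
0.02901 × 0.00220462 ≈ 6.396 × 10^-5 kip.

6.396 × 10^-5 kips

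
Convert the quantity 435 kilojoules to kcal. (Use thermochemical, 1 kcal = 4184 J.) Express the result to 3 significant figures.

1 kJ = 0.239006 kcal.
So 435 × 0.239006 ≈ 104 kcal.

104 kilocalories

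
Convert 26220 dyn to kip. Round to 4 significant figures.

5.894e-5 kips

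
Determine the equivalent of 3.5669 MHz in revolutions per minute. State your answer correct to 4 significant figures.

1 megahertz = 6.00000e+7 revolutions per minute.
3.5669 × 6.00000e+7 ≈ 2.140e+8 rpm.

2.140e+8 revolutions per minute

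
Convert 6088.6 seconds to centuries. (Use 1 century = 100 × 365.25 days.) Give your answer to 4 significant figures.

1 s = 3.16881e-10 century.
So 6088.6 × 3.16881e-10 ≈ 1.929e-6 century.

1.929e-6 century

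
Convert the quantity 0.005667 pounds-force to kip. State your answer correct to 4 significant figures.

5.667e-6 kip

1 pound-force = 0.00100000 kip.
Thus 0.005667 × 0.00100000 ≈ 5.667e-6 kip.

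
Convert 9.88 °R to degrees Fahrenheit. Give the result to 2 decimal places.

-449.79 degrees Fahrenheit

°R = °F + 459.67.
Applying the formula gives -449.79 °F.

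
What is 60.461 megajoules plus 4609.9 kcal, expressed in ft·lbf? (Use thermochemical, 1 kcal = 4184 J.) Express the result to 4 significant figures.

5.882 × 10^7 foot-pounds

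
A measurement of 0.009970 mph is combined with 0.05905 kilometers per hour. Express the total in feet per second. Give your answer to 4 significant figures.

0.009970 mph = 0.0146227 ft/s and 0.05905 km/h = 0.0538149 ft/s.
0.0146227 + 0.0538149 ≈ 0.06844 ft/s.

0.06844 ft/s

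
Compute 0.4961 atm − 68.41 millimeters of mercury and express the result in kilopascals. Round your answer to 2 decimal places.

0.4961 atm = 50.2673 kPa and 68.41 mmHg = 9.12058 kPa.
50.2673 − 9.12058 ≈ 41.15 kPa.

41.15 kilopascals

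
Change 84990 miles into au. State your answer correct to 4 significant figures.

0.0009143 au

1 mi = 1.07578 × 10^-8 astronomical units.
84990 × 1.07578 × 10^-8 ≈ 0.0009143 au.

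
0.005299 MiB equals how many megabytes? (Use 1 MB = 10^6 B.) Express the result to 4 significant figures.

1 mebibyte = 1.04858 MB.
0.005299 × 1.04858 ≈ 0.005556 MB.

0.005556 MB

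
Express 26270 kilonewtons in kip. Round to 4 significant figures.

5906 kip

1 kilonewton = 0.224809 kip.
Then 26270 × 0.224809 ≈ 5906 kip.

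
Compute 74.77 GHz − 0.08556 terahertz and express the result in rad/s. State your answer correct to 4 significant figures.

-6.780e+10 radians per second

74.77 GHz = 4.697938e+11 rad/s and 0.08556 THz = 5.375893e+11 rad/s.
4.697938e+11 − 5.375893e+11 ≈ -6.780e+10 rad/s.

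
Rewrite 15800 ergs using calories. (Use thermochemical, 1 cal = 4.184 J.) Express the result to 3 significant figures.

0.000378 cal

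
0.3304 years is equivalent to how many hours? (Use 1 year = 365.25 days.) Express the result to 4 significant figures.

2896 hours

1 year = 8766.00 h.
0.3304 × 8766.00 ≈ 2896 h.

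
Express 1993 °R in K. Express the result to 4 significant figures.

°R = K × 9/5.
Applying the formula gives 1107 K.

1107 K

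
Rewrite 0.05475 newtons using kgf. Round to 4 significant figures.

0.005583 kilograms-force

1 newton = 0.101972 kilograms-force.
Thus 0.05475 × 0.101972 ≈ 0.005583 kgf.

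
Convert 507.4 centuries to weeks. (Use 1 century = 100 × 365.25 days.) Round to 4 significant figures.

2.648 × 10^6 wk

1 century = 5217.86 wk.
So 507.4 × 5217.86 ≈ 2.648 × 10^6 wk.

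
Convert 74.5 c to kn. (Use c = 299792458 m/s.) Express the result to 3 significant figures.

1 c = 5.82750e+8 kn.
Thus 74.5 × 5.82750e+8 ≈ 4.34e+10 kn.

4.34e+10 knots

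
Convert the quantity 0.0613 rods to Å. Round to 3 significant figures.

3.08 × 10^9 Å

1 rod = 5.02920 × 10^10 Å.
Then 0.0613 × 5.02920 × 10^10 ≈ 3.08 × 10^9 Å.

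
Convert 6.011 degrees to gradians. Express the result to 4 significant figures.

6.679 gradians

1 degree = 1.11111 grad.
So 6.011 × 1.11111 ≈ 6.679 grad.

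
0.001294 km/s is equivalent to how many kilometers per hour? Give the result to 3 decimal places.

1 km/s = 3600.00 km/h.
So 0.001294 × 3600.00 ≈ 4.658 km/h.

4.658 km/h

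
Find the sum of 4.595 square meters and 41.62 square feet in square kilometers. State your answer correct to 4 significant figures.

4.595 m² = 4.59500e-6 km² and 41.62 ft² = 3.86662e-6 km².
4.59500e-6 + 3.86662e-6 ≈ 8.462e-6 km².

8.462e-6 km²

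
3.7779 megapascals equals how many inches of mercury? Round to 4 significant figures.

1 megapascal = 295.300 inHg.
So 3.7779 × 295.300 ≈ 1116 inHg.

1116 inHg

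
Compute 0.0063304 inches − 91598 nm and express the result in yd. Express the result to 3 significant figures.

7.57e-5 yd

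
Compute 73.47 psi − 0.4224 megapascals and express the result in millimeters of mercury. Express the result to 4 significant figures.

631.2 millimeters of mercury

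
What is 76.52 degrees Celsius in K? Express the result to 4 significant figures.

K = °C + 273.15.
Applying the formula gives 349.7 K.

349.7 K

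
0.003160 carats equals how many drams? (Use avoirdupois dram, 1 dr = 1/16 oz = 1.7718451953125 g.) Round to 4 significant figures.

0.0003567 dr

1 ct = 0.112877 drams.
Thus 0.003160 × 0.112877 ≈ 0.0003567 dr.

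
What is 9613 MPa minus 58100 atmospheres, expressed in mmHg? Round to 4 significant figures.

9613 MPa = 7.21034e+7 mmHg and 58100 atm = 4.41560e+7 mmHg.
7.21034e+7 − 4.41560e+7 ≈ 2.795e+7 mmHg.

2.795e+7 millimeters of mercury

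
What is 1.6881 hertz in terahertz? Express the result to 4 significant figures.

1 Hz = 1.00000 × 10^-12 THz.
Thus 1.6881 × 1.00000 × 10^-12 ≈ 1.688 × 10^-12 THz.

1.688 × 10^-12 terahertz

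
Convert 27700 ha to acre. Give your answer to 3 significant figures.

68400 acre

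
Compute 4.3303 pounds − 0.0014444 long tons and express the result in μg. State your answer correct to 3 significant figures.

4.97e+8 micrograms

4.3303 lb = 1.96419e+9 μg and 0.0014444 long ton = 1.46758e+9 μg.
1.96419e+9 − 1.46758e+9 ≈ 4.97e+8 μg.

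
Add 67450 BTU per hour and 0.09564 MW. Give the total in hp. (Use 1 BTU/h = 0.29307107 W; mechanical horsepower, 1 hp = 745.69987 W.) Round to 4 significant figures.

154.8 horsepower

67450 BTU/h = 26.5088 hp and 0.09564 MW = 128.255 hp.
26.5088 + 128.255 ≈ 154.8 hp.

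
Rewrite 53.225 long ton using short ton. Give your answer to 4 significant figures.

1 long ton = 1.12000 short tons.
Thus 53.225 × 1.12000 ≈ 59.61 short ton.

59.61 short tons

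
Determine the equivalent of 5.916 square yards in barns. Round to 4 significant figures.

1 yd² = 8.36127e+27 barn.
Thus 5.916 × 8.36127e+27 ≈ 4.947e+28 barn.

4.947e+28 barn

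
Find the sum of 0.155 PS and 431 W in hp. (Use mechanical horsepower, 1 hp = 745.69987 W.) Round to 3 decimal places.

0.731 hp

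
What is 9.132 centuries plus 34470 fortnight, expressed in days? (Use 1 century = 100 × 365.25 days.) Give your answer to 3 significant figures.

9.132 century = 333546 d and 34470 fortnight = 482580 d.
333546 + 482580 ≈ 816000 d.

816000 days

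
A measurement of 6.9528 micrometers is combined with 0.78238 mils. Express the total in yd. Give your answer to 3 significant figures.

2.93e-5 yards

6.9528 μm = 7.60367e-6 yd and 0.78238 mil = 2.17328e-5 yd.
7.60367e-6 + 2.17328e-5 ≈ 2.93e-5 yd.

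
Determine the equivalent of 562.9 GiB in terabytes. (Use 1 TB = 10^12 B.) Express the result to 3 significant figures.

0.604 terabytes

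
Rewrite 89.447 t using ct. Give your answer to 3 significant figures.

4.47e+8 carats

1 metric ton = 5.00000e+6 ct.
89.447 × 5.00000e+6 ≈ 4.47e+8 ct.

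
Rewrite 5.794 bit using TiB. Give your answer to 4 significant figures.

6.587e-13 TiB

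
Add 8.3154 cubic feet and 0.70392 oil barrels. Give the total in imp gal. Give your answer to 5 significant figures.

8.3154 ft³ = 51.7953 imp gal and 0.70392 bbl = 24.6177 imp gal.
51.7953 + 24.6177 ≈ 76.413 imp gal.

76.413 imperial gallons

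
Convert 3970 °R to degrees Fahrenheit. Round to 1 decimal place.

°R = °F + 459.67.
Applying the formula gives 3510.3 °F.

3510.3 degrees Fahrenheit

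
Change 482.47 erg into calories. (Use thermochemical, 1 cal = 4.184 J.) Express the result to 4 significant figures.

1 erg = 2.39006 × 10^-8 cal.
So 482.47 × 2.39006 × 10^-8 ≈ 1.153 × 10^-5 cal.

1.153 × 10^-5 cal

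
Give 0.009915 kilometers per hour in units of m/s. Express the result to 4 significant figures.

0.002754 m/s

1 kilometer per hour = 0.277778 m/s.
So 0.009915 × 0.277778 ≈ 0.002754 m/s.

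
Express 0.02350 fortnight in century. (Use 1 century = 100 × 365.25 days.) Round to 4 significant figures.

9.008e-6 century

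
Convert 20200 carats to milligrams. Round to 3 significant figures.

1 carat = 200.000 mg.
20200 × 200.000 ≈ 4.04e+6 mg.

4.04e+6 mg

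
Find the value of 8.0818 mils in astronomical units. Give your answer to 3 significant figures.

1 mil = 1.69789e-16 au.
So 8.0818 × 1.69789e-16 ≈ 1.37e-15 au.

1.37e-15 au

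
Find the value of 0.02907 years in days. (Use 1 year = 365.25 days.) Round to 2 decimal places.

1 year = 365.250 d.
0.02907 × 365.250 ≈ 10.62 d.

10.62 d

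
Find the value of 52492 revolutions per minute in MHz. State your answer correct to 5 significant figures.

1 revolution per minute = 1.66667e-8 megahertz.
Thus 52492 × 1.66667e-8 ≈ 0.00087487 MHz.

0.00087487 MHz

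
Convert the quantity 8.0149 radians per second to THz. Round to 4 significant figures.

1 radian per second = 1.59155 × 10^-13 THz.
8.0149 × 1.59155 × 10^-13 ≈ 1.276 × 10^-12 THz.

1.276 × 10^-12 THz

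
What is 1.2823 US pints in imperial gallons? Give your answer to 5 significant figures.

0.13347 imp gal

1 US pt = 0.104084 imp gal.
So 1.2823 × 0.104084 ≈ 0.13347 imp gal.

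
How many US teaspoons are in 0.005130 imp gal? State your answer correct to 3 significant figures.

4.73 US teaspoons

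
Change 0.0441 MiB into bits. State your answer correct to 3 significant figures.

370000 bits

1 mebibyte = 8.38861 × 10^6 bit.
So 0.0441 × 8.38861 × 10^6 ≈ 370000 bit.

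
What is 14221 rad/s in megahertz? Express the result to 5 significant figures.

0.0022633 megahertz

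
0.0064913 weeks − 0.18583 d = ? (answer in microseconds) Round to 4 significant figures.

0.0064913 wk = 3.92594 × 10^9 μs and 0.18583 d = 1.60557 × 10^10 μs.
3.92594 × 10^9 − 1.60557 × 10^10 ≈ -1.213 × 10^10 μs.

-1.213 × 10^10 microseconds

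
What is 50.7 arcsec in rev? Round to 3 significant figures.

3.91e-5 rev

1 arcsec = 7.71605e-7 revolutions.
50.7 × 7.71605e-7 ≈ 3.91e-5 rev.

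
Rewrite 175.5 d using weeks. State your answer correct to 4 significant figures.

25.07 wk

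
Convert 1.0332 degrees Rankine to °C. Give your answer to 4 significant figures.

-272.6 °C

°R = (°C + 273.15) × 9/5.
Applying the formula gives -272.6 °C.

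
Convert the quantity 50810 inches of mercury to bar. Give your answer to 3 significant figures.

1720 bar

1 inHg = 0.0338639 bar.
Then 50810 × 0.0338639 ≈ 1720 bar.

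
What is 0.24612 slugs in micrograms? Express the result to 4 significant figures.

1 slug = 1.45939 × 10^10 μg.
So 0.24612 × 1.45939 × 10^10 ≈ 3.592 × 10^9 μg.

3.592 × 10^9 μg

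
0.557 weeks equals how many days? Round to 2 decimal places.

1 week = 7.00000 d.
Thus 0.557 × 7.00000 ≈ 3.90 d.

3.90 d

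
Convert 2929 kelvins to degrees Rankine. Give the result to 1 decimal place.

5272.2 °R

°R = K × 9/5.
Applying the formula gives 5272.2 °R.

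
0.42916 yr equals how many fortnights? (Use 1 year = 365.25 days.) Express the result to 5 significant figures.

11.196 fortnight

1 year = 26.0893 fortnight.
Then 0.42916 × 26.0893 ≈ 11.196 fortnight.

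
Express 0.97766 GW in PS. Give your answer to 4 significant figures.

1.329e+6 PS

1 gigawatt = 1.35962e+6 PS.
Then 0.97766 × 1.35962e+6 ≈ 1.329e+6 PS.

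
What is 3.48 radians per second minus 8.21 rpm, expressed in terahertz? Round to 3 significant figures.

3.48 rad/s = 5.53859e-13 THz and 8.21 rpm = 1.36833e-13 THz.
5.53859e-13 − 1.36833e-13 ≈ 4.17e-13 THz.

4.17e-13 THz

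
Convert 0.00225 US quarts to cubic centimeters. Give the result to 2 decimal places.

1 US qt = 946.353 cubic centimeters.
Then 0.00225 × 946.353 ≈ 2.13 cm³.

2.13 cubic centimeters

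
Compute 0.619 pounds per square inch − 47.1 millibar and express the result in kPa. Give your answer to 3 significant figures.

0.619 psi = 4.26785 kPa and 47.1 mbar = 4.71000 kPa.
4.26785 − 4.71000 ≈ -0.442 kPa.

-0.442 kPa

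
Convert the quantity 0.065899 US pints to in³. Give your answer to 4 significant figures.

1 US pt = 28.8750 in³.
Thus 0.065899 × 28.8750 ≈ 1.903 in³.

1.903 cubic inches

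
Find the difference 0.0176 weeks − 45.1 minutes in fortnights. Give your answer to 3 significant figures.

0.0176 wk = 0.00880000 fortnight and 45.1 min = 0.00223710 fortnight.
0.00880000 − 0.00223710 ≈ 0.00656 fortnight.

0.00656 fortnights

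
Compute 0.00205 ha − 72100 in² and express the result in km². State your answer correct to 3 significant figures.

0.00205 ha = 2.05000e-5 km² and 72100 in² = 4.65160e-5 km².
2.05000e-5 − 4.65160e-5 ≈ -2.60e-5 km².

-2.60e-5 km²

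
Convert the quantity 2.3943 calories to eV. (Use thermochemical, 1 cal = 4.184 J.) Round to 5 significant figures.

1 cal = 2.61145e+19 electronvolts.
So 2.3943 × 2.61145e+19 ≈ 6.2526e+19 eV.

6.2526e+19 electronvolts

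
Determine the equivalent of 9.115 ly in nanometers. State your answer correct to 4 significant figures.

1 light-year = 9.46073 × 10^24 nm.
Thus 9.115 × 9.46073 × 10^24 ≈ 8.623 × 10^25 nm.

8.623 × 10^25 nm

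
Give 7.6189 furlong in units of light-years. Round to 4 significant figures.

1.620e-13 ly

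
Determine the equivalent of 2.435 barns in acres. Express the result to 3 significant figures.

6.02e-32 acre

1 barn = 2.47105e-32 acre.
Thus 2.435 × 2.47105e-32 ≈ 6.02e-32 acre.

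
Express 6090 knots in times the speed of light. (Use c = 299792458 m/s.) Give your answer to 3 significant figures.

1 kn = 1.71600 × 10^-9 times the speed of light.
Thus 6090 × 1.71600 × 10^-9 ≈ 1.05 × 10^-5 c.

1.05 × 10^-5 times the speed of light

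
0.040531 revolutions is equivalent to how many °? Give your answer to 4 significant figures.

14.59 degrees

1 rev = 360.000 °.
0.040531 × 360.000 ≈ 14.59 °.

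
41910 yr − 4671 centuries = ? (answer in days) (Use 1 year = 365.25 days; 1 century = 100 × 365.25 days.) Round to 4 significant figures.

41910 yr = 1.53076 × 10^7 d and 4671 century = 1.70608 × 10^8 d.
1.53076 × 10^7 − 1.70608 × 10^8 ≈ -1.553 × 10^8 d.

-1.553 × 10^8 days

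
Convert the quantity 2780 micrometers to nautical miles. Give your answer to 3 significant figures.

1 micrometer = 5.39957e-10 nautical miles.
Then 2780 × 5.39957e-10 ≈ 1.50e-6 nmi.

1.50e-6 nautical miles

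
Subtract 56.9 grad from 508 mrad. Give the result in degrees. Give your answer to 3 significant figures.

-22.1 °

508 mrad = 29.1063 ° and 56.9 grad = 51.2100 °.
29.1063 − 51.2100 ≈ -22.1 °.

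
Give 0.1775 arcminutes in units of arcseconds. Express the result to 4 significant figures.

10.65 arcsec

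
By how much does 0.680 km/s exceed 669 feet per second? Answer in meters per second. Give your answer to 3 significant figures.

476 m/s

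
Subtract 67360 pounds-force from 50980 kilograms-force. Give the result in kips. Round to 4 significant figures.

45.03 kips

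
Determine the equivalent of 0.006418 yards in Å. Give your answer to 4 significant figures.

5.869e+7 angstroms

1 yard = 9.14400e+9 Å.
So 0.006418 × 9.14400e+9 ≈ 5.869e+7 Å.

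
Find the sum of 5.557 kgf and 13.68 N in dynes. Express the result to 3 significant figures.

5.557 kgf = 5.44956e+6 dyn and 13.68 N = 1.36800e+6 dyn.
5.44956e+6 + 1.36800e+6 ≈ 6.82e+6 dyn.

6.82e+6 dyn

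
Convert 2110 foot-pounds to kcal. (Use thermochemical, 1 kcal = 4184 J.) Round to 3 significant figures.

1 ft·lbf = 0.000324048 kcal.
2110 × 0.000324048 ≈ 0.684 kcal.

0.684 kilocalories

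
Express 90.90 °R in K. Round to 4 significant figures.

°R = K × 9/5.
Applying the formula gives 50.50 K.

50.50 kelvins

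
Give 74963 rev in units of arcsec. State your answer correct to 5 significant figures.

9.7152e+10 arcsec

1 rev = 1.29600e+6 arcsec.
So 74963 × 1.29600e+6 ≈ 9.7152e+10 arcsec.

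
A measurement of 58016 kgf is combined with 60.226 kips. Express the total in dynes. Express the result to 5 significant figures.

8.3684e+10 dyn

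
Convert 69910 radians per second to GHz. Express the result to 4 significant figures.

1 radian per second = 1.59155e-10 GHz.
So 69910 × 1.59155e-10 ≈ 1.113e-5 GHz.

1.113e-5 GHz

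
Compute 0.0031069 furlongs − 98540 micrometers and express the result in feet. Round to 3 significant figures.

0.0031069 furlong = 2.05055 ft and 98540 μm = 0.323294 ft.
2.05055 − 0.323294 ≈ 1.73 ft.

1.73 feet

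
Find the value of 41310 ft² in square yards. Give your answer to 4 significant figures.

1 square foot = 0.111111 square yards.
So 41310 × 0.111111 ≈ 4590 yd².

4590 yd²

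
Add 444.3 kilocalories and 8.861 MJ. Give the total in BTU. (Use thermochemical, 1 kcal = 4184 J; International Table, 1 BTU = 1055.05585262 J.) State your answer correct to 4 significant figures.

10160 BTU

444.3 kcal = 1761.95 BTU and 8.861 MJ = 8398.61 BTU.
1761.95 + 8398.61 ≈ 10160 BTU.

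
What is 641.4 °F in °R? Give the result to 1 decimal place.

°R = °F + 459.67.
Applying the formula gives 1101.1 °R.

1101.1 °R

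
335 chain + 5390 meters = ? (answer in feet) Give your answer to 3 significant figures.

335 chain = 22110.0 ft and 5390 m = 17683.7 ft.
22110.0 + 17683.7 ≈ 39800 ft.

39800 ft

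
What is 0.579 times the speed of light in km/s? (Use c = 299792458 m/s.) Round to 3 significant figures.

174000 km/s

1 speed of light = 299792 km/s.
Thus 0.579 × 299792 ≈ 174000 km/s.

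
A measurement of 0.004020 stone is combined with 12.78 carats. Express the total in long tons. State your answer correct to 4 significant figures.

2.764 × 10^-5 long ton

0.004020 st = 2.51250 × 10^-5 long ton and 12.78 ct = 2.51563 × 10^-6 long ton.
2.51250 × 10^-5 + 2.51563 × 10^-6 ≈ 2.764 × 10^-5 long ton.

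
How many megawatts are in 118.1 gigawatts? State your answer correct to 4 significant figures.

1 gigawatt = 1000.00 megawatts.
So 118.1 × 1000.00 ≈ 118100 MW.

118100 megawatts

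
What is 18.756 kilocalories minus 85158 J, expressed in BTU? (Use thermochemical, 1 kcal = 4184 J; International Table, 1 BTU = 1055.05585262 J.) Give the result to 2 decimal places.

-6.33 British thermal units

18.756 kcal = 74.3800 BTU and 85158 J = 80.7142 BTU.
74.3800 − 80.7142 ≈ -6.33 BTU.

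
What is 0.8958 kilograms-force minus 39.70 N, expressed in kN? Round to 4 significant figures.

0.8958 kgf = 0.00878480 kN and 39.70 N = 0.0397000 kN.
0.00878480 − 0.0397000 ≈ -0.03092 kN.

-0.03092 kilonewtons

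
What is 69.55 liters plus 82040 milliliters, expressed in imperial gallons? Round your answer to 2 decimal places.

33.35 imperial gallons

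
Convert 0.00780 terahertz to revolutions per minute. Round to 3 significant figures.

4.68 × 10^11 rpm

1 terahertz = 6.00000 × 10^13 rpm.
Then 0.00780 × 6.00000 × 10^13 ≈ 4.68 × 10^11 rpm.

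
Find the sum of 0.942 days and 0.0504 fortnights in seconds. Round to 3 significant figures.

0.942 d = 81388.8 s and 0.0504 fortnight = 60963.8 s.
81388.8 + 60963.8 ≈ 142000 s.

142000 s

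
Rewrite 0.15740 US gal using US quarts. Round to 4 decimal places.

0.6296 US quarts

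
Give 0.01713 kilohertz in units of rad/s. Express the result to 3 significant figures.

1 kHz = 6283.19 rad/s.
Thus 0.01713 × 6283.19 ≈ 108 rad/s.

108 rad/s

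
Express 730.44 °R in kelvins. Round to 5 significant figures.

°R = K × 9/5.
Applying the formula gives 405.80 K.

405.80 K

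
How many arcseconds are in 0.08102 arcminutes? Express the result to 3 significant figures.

1 arcmin = 60.0000 arcseconds.
Thus 0.08102 × 60.0000 ≈ 4.86 arcsec.

4.86 arcseconds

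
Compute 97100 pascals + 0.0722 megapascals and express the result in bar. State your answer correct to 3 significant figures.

97100 Pa = 0.971000 bar and 0.0722 MPa = 0.722000 bar.
0.971000 + 0.722000 ≈ 1.69 bar.

1.69 bar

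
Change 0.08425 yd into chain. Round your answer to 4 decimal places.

0.0038 chains

1 yd = 0.0454545 chain.
0.08425 × 0.0454545 ≈ 0.0038 chain.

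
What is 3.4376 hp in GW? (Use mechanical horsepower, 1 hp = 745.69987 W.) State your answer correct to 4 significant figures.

2.563 × 10^-6 GW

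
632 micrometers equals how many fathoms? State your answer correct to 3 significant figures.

1 μm = 5.46807 × 10^-7 fathom.
So 632 × 5.46807 × 10^-7 ≈ 0.000346 fathom.

0.000346 fathom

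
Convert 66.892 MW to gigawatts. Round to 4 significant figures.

1 megawatt = 0.00100000 GW.
So 66.892 × 0.00100000 ≈ 0.06689 GW.

0.06689 GW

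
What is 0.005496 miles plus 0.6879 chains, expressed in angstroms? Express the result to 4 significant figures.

0.005496 mi = 8.84495e+10 Å and 0.6879 chain = 1.38383e+11 Å.
8.84495e+10 + 1.38383e+11 ≈ 2.268e+11 Å.

2.268e+11 angstroms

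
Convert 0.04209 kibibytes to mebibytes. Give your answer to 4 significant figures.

4.110 × 10^-5 mebibytes

1 KiB = 0.0009765625 mebibytes.
Then 0.04209 × 0.0009765625 ≈ 4.110 × 10^-5 MiB.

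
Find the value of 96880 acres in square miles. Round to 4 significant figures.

1 acre = 0.00156250 mi².
96880 × 0.00156250 ≈ 151.4 mi².

151.4 mi²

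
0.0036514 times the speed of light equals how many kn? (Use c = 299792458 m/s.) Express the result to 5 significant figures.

2.1279e+6 kn

1 c = 5.82750e+8 kn.
Thus 0.0036514 × 5.82750e+8 ≈ 2.1279e+6 kn.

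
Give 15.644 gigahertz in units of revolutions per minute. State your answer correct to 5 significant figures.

9.3864e+11 rpm

1 gigahertz = 6.00000e+10 revolutions per minute.
So 15.644 × 6.00000e+10 ≈ 9.3864e+11 rpm.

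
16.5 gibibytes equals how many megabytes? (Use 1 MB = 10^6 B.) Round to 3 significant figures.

17700 MB

1 gibibyte = 1073.74 megabytes.
Then 16.5 × 1073.74 ≈ 17700 MB.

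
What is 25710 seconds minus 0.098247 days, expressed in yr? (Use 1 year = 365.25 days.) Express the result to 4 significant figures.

25710 s = 0.000814701 yr and 0.098247 d = 0.000268986 yr.
0.000814701 − 0.000268986 ≈ 0.0005457 yr.

0.0005457 yr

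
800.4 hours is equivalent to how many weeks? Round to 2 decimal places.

4.76 weeks

1 h = 0.00595238 wk.
800.4 × 0.00595238 ≈ 4.76 wk.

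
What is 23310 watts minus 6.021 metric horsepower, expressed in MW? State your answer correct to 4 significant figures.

0.01888 MW

23310 W = 0.0233100 MW and 6.021 PS = 0.00442844 MW.
0.0233100 − 0.00442844 ≈ 0.01888 MW.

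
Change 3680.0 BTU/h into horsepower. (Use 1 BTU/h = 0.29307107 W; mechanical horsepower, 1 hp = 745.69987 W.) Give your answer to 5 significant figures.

1.4463 horsepower

1 BTU per hour = 0.000393015 hp.
3680.0 × 0.000393015 ≈ 1.4463 hp.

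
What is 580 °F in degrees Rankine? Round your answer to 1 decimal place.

°R = °F + 459.67.
Applying the formula gives 1039.7 °R.

1039.7 °R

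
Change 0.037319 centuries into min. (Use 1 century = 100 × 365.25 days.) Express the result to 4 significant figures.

1.963e+6 min

1 century = 5.25960e+7 minutes.
Then 0.037319 × 5.25960e+7 ≈ 1.963e+6 min.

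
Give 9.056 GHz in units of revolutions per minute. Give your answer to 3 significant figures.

5.43 × 10^11 rpm

1 gigahertz = 6.00000 × 10^10 revolutions per minute.
9.056 × 6.00000 × 10^10 ≈ 5.43 × 10^11 rpm.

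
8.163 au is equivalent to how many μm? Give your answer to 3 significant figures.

1.22 × 10^18 μm

1 au = 1.49598 × 10^17 micrometers.
Then 8.163 × 1.49598 × 10^17 ≈ 1.22 × 10^18 μm.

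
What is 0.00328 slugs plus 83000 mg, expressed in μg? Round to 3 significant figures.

1.31 × 10^8 μg

0.00328 slug = 4.78680 × 10^7 μg and 83000 mg = 8.30000 × 10^7 μg.
4.78680 × 10^7 + 8.30000 × 10^7 ≈ 1.31 × 10^8 μg.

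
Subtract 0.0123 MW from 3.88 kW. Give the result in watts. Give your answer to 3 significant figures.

-8420 W

3.88 kW = 3880.00 W and 0.0123 MW = 12300.0 W.
3880.00 − 12300.0 ≈ -8420 W.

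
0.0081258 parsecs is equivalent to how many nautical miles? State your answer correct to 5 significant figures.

1.3539 × 10^11 nmi

1 parsec = 1.66613 × 10^13 nautical miles.
Thus 0.0081258 × 1.66613 × 10^13 ≈ 1.3539 × 10^11 nmi.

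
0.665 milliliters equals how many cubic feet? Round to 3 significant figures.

2.35 × 10^-5 ft³

1 milliliter = 3.53147 × 10^-5 ft³.
Thus 0.665 × 3.53147 × 10^-5 ≈ 2.35 × 10^-5 ft³.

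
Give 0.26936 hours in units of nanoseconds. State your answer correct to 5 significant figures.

1 h = 3.60000e+12 nanoseconds.
0.26936 × 3.60000e+12 ≈ 9.6970e+11 ns.

9.6970e+11 nanoseconds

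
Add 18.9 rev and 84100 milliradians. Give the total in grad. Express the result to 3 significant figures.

12900 grad

18.9 rev = 7560.00 grad and 84100 mrad = 5353.97 grad.
7560.00 + 5353.97 ≈ 12900 grad.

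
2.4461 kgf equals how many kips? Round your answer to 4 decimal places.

1 kilogram-force = 0.00220462 kip.
Thus 2.4461 × 0.00220462 ≈ 0.0054 kip.

0.0054 kip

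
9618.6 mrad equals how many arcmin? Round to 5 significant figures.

33066 arcmin

1 milliradian = 3.43775 arcmin.
9618.6 × 3.43775 ≈ 33066 arcmin.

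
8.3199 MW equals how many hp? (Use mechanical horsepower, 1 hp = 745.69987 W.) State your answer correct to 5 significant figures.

11157 horsepower

1 MW = 1341.02 hp.
So 8.3199 × 1341.02 ≈ 11157 hp.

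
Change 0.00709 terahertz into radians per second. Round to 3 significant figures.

4.45e+10 radians per second

1 THz = 6.28319e+12 radians per second.
Thus 0.00709 × 6.28319e+12 ≈ 4.45e+10 rad/s.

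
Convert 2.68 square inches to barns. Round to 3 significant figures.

1 in² = 6.45160 × 10^24 barn.
2.68 × 6.45160 × 10^24 ≈ 1.73 × 10^25 barn.

1.73 × 10^25 barn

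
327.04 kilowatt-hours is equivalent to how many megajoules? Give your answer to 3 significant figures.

1 kilowatt-hour = 3.60000 megajoules.
327.04 × 3.60000 ≈ 1180 MJ.

1180 megajoules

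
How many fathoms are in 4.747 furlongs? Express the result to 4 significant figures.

1 furlong = 110.000 fathom.
Then 4.747 × 110.000 ≈ 522.2 fathom.

522.2 fathoms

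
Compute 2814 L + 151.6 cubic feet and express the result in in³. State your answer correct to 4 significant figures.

2814 L = 171721 in³ and 151.6 ft³ = 261965 in³.
171721 + 261965 ≈ 433700 in³.

433700 cubic inches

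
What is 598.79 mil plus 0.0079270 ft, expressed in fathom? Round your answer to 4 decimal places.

0.0096 fathom

598.79 mil = 0.00831653 fathom and 0.0079270 ft = 0.00132117 fathom.
0.00831653 + 0.00132117 ≈ 0.0096 fathom.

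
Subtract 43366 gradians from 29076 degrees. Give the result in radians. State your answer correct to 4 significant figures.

29076 ° = 507.472 rad and 43366 grad = 681.192 rad.
507.472 − 681.192 ≈ -173.7 rad.

-173.7 radians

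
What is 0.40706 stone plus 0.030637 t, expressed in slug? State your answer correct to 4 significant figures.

2.276 slug

0.40706 st = 0.177125 slug and 0.030637 t = 2.09930 slug.
0.177125 + 2.09930 ≈ 2.276 slug.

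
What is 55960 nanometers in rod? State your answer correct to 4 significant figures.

1 nm = 1.98839e-10 rod.
So 55960 × 1.98839e-10 ≈ 1.113e-5 rod.

1.113e-5 rod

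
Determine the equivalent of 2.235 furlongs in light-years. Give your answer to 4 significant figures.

4.752 × 10^-14 ly

1 furlong = 2.12635 × 10^-14 light-years.
Then 2.235 × 2.12635 × 10^-14 ≈ 4.752 × 10^-14 ly.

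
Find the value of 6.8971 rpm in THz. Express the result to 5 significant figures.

1.1495e-13 terahertz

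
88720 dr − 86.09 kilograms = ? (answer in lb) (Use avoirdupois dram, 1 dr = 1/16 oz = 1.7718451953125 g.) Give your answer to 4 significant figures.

88720 dr = 346.5625 lb and 86.09 kg = 189.7960 lb.
346.5625 − 189.7960 ≈ 156.8 lb.

156.8 pounds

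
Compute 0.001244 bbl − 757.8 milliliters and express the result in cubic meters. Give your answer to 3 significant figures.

0.001244 bbl = 0.000197780 m³ and 757.8 mL = 0.000757800 m³.
0.000197780 − 0.000757800 ≈ -0.000560 m³.

-0.000560 m³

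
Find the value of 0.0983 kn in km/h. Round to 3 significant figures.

0.182 km/h

1 kn = 1.85200 km/h.
So 0.0983 × 1.85200 ≈ 0.182 km/h.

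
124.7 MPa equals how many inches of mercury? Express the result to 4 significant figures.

36820 inHg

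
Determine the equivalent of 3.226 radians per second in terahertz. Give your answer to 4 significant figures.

5.134e-13 THz

1 rad/s = 1.59155e-13 THz.
3.226 × 1.59155e-13 ≈ 5.134e-13 THz.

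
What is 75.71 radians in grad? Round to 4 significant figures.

1 radian = 63.6620 grad.
Then 75.71 × 63.6620 ≈ 4820 grad.

4820 grad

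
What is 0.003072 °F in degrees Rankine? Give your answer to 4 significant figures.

°R = °F + 459.67.
Applying the formula gives 459.7 °R.

459.7 degrees Rankine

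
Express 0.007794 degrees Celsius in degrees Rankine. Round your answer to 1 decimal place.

491.7 °R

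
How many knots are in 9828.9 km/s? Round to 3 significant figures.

1.91 × 10^7 kn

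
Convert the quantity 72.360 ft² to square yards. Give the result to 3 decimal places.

1 square foot = 0.111111 yd².
72.360 × 0.111111 ≈ 8.040 yd².

8.040 yd²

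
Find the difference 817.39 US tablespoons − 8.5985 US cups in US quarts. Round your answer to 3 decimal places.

10.622 US qt

817.39 US tbsp = 12.77172 US qt and 8.5985 US cup = 2.149625 US qt.
12.77172 − 2.149625 ≈ 10.622 US qt.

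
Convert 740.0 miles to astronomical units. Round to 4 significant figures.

1 mile = 1.07578 × 10^-8 astronomical units.
Then 740.0 × 1.07578 × 10^-8 ≈ 7.961 × 10^-6 au.

7.961 × 10^-6 astronomical units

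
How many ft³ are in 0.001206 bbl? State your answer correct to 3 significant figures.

0.00677 ft³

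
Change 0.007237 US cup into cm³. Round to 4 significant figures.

1.712 cm³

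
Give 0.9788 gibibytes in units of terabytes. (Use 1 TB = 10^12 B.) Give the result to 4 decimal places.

0.0011 TB

1 gibibyte = 0.00107374 TB.
So 0.9788 × 0.00107374 ≈ 0.0011 TB.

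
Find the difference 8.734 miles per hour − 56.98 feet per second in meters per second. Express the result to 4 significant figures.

-13.46 meters per second

8.734 mph = 3.90445 m/s and 56.98 ft/s = 17.3675 m/s.
3.90445 − 17.3675 ≈ -13.46 m/s.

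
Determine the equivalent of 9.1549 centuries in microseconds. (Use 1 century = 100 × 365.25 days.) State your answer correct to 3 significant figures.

1 century = 3.15576 × 10^15 microseconds.
Then 9.1549 × 3.15576 × 10^15 ≈ 2.89 × 10^16 μs.

2.89 × 10^16 μs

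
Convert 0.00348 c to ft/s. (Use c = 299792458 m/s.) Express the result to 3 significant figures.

3.42e+6 feet per second

1 speed of light = 9.83571e+8 ft/s.
0.00348 × 9.83571e+8 ≈ 3.42e+6 ft/s.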